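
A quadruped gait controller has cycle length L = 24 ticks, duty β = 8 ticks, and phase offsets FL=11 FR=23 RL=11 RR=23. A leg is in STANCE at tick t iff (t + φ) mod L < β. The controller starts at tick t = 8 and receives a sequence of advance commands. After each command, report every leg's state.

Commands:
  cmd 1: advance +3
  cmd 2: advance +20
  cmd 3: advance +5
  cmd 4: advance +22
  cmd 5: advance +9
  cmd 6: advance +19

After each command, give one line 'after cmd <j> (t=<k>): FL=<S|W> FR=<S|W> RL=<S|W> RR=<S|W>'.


after cmd 1 (t=11): FL=W FR=W RL=W RR=W
after cmd 2 (t=31): FL=W FR=S RL=W RR=S
after cmd 3 (t=36): FL=W FR=W RL=W RR=W
after cmd 4 (t=58): FL=W FR=W RL=W RR=W
after cmd 5 (t=67): FL=S FR=W RL=S RR=W
after cmd 6 (t=86): FL=S FR=W RL=S RR=W

start t=8: FL=W FR=S RL=W RR=S
cmd 1: advance +3 → t=11, phase=(22,10,22,10) → FL=W FR=W RL=W RR=W
cmd 2: advance +20 → t=31, phase=(18,6,18,6) → FL=W FR=S RL=W RR=S
cmd 3: advance +5 → t=36, phase=(23,11,23,11) → FL=W FR=W RL=W RR=W
cmd 4: advance +22 → t=58, phase=(21,9,21,9) → FL=W FR=W RL=W RR=W
cmd 5: advance +9 → t=67, phase=(6,18,6,18) → FL=S FR=W RL=S RR=W
cmd 6: advance +19 → t=86, phase=(1,13,1,13) → FL=S FR=W RL=S RR=W


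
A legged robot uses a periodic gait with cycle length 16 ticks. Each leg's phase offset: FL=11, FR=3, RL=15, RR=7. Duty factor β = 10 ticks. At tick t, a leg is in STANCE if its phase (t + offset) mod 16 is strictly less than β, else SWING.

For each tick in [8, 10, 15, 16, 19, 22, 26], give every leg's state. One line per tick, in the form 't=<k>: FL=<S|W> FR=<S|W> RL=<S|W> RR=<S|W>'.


t=8: FL=S FR=W RL=S RR=W
t=10: FL=S FR=W RL=S RR=S
t=15: FL=W FR=S RL=W RR=S
t=16: FL=W FR=S RL=W RR=S
t=19: FL=W FR=S RL=S RR=W
t=22: FL=S FR=S RL=S RR=W
t=26: FL=S FR=W RL=S RR=S

t=8: phase=(3,11,7,15) vs β=10 → FL=S FR=W RL=S RR=W
t=10: phase=(5,13,9,1) vs β=10 → FL=S FR=W RL=S RR=S
t=15: phase=(10,2,14,6) vs β=10 → FL=W FR=S RL=W RR=S
t=16: phase=(11,3,15,7) vs β=10 → FL=W FR=S RL=W RR=S
t=19: phase=(14,6,2,10) vs β=10 → FL=W FR=S RL=S RR=W
t=22: phase=(1,9,5,13) vs β=10 → FL=S FR=S RL=S RR=W
t=26: phase=(5,13,9,1) vs β=10 → FL=S FR=W RL=S RR=S


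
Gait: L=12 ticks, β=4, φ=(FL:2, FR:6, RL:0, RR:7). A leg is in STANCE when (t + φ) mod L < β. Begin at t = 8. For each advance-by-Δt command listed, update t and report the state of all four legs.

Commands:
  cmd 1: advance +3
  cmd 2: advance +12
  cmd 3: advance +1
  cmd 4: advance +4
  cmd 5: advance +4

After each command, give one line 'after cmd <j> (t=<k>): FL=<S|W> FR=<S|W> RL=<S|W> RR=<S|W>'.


start t=8: FL=W FR=S RL=W RR=S
cmd 1: advance +3 → t=11, phase=(1,5,11,6) → FL=S FR=W RL=W RR=W
cmd 2: advance +12 → t=23, phase=(1,5,11,6) → FL=S FR=W RL=W RR=W
cmd 3: advance +1 → t=24, phase=(2,6,0,7) → FL=S FR=W RL=S RR=W
cmd 4: advance +4 → t=28, phase=(6,10,4,11) → FL=W FR=W RL=W RR=W
cmd 5: advance +4 → t=32, phase=(10,2,8,3) → FL=W FR=S RL=W RR=S

after cmd 1 (t=11): FL=S FR=W RL=W RR=W
after cmd 2 (t=23): FL=S FR=W RL=W RR=W
after cmd 3 (t=24): FL=S FR=W RL=S RR=W
after cmd 4 (t=28): FL=W FR=W RL=W RR=W
after cmd 5 (t=32): FL=W FR=S RL=W RR=S


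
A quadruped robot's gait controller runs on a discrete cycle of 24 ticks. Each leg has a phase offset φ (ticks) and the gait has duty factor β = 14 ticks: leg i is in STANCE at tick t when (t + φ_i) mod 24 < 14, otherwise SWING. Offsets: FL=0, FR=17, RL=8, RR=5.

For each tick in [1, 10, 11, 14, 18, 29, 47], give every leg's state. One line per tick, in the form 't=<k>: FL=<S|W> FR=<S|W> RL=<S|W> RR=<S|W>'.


t=1: phase=(1,18,9,6) vs β=14 → FL=S FR=W RL=S RR=S
t=10: phase=(10,3,18,15) vs β=14 → FL=S FR=S RL=W RR=W
t=11: phase=(11,4,19,16) vs β=14 → FL=S FR=S RL=W RR=W
t=14: phase=(14,7,22,19) vs β=14 → FL=W FR=S RL=W RR=W
t=18: phase=(18,11,2,23) vs β=14 → FL=W FR=S RL=S RR=W
t=29: phase=(5,22,13,10) vs β=14 → FL=S FR=W RL=S RR=S
t=47: phase=(23,16,7,4) vs β=14 → FL=W FR=W RL=S RR=S

t=1: FL=S FR=W RL=S RR=S
t=10: FL=S FR=S RL=W RR=W
t=11: FL=S FR=S RL=W RR=W
t=14: FL=W FR=S RL=W RR=W
t=18: FL=W FR=S RL=S RR=W
t=29: FL=S FR=W RL=S RR=S
t=47: FL=W FR=W RL=S RR=S


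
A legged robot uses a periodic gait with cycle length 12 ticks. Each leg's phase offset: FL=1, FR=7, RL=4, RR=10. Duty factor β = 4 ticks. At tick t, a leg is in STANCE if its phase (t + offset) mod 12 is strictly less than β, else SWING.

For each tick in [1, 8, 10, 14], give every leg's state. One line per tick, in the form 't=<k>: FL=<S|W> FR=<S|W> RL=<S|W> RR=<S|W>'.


t=1: phase=(2,8,5,11) vs β=4 → FL=S FR=W RL=W RR=W
t=8: phase=(9,3,0,6) vs β=4 → FL=W FR=S RL=S RR=W
t=10: phase=(11,5,2,8) vs β=4 → FL=W FR=W RL=S RR=W
t=14: phase=(3,9,6,0) vs β=4 → FL=S FR=W RL=W RR=S

t=1: FL=S FR=W RL=W RR=W
t=8: FL=W FR=S RL=S RR=W
t=10: FL=W FR=W RL=S RR=W
t=14: FL=S FR=W RL=W RR=S


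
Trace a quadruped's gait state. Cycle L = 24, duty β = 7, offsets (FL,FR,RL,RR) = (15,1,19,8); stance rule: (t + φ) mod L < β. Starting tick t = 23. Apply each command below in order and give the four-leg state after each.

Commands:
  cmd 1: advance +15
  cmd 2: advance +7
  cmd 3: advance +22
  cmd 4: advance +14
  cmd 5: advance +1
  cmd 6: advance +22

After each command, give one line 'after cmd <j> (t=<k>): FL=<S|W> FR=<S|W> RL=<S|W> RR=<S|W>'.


after cmd 1 (t=38): FL=S FR=W RL=W RR=W
after cmd 2 (t=45): FL=W FR=W RL=W RR=S
after cmd 3 (t=67): FL=W FR=W RL=W RR=S
after cmd 4 (t=81): FL=S FR=W RL=S RR=W
after cmd 5 (t=82): FL=S FR=W RL=S RR=W
after cmd 6 (t=104): FL=W FR=W RL=S RR=W

start t=23: FL=W FR=S RL=W RR=W
cmd 1: advance +15 → t=38, phase=(5,15,9,22) → FL=S FR=W RL=W RR=W
cmd 2: advance +7 → t=45, phase=(12,22,16,5) → FL=W FR=W RL=W RR=S
cmd 3: advance +22 → t=67, phase=(10,20,14,3) → FL=W FR=W RL=W RR=S
cmd 4: advance +14 → t=81, phase=(0,10,4,17) → FL=S FR=W RL=S RR=W
cmd 5: advance +1 → t=82, phase=(1,11,5,18) → FL=S FR=W RL=S RR=W
cmd 6: advance +22 → t=104, phase=(23,9,3,16) → FL=W FR=W RL=S RR=W


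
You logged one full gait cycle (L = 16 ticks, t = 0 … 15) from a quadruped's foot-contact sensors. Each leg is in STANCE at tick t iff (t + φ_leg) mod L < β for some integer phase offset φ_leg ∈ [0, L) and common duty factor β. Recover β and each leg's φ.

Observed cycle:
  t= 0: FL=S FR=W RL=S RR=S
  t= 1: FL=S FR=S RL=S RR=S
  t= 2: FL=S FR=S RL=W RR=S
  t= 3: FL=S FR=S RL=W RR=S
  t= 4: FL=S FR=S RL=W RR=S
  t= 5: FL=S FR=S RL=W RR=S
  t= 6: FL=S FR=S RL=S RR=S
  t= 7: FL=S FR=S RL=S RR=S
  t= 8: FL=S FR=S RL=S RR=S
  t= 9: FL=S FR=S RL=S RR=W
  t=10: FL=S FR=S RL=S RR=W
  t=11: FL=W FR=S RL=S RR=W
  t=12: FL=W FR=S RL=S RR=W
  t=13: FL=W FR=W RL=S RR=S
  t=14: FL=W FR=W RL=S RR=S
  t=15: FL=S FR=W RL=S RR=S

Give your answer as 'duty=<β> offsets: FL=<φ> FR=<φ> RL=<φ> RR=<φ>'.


duty=12 offsets: FL=1 FR=15 RL=10 RR=3

duty β = stance ticks per leg = 12
FL: stance ticks = 12; W→S at t=15 → φ=1
FR: stance ticks = 12; W→S at t=1 → φ=15
RL: stance ticks = 12; W→S at t=6 → φ=10
RR: stance ticks = 12; W→S at t=13 → φ=3


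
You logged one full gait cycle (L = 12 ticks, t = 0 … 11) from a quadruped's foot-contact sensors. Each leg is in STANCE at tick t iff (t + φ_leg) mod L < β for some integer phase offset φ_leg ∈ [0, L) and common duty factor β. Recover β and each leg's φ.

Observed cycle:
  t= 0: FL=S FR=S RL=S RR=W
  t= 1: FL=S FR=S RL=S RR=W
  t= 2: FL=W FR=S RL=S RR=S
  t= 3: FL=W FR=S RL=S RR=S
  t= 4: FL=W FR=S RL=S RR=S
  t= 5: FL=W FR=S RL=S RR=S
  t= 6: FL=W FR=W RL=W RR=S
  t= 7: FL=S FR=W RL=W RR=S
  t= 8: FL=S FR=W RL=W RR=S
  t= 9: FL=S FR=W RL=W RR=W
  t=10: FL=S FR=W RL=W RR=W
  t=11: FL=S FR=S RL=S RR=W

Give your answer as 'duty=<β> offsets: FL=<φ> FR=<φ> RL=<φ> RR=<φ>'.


duty β = stance ticks per leg = 7
FL: stance ticks = 7; W→S at t=7 → φ=5
FR: stance ticks = 7; W→S at t=11 → φ=1
RL: stance ticks = 7; W→S at t=11 → φ=1
RR: stance ticks = 7; W→S at t=2 → φ=10

duty=7 offsets: FL=5 FR=1 RL=1 RR=10


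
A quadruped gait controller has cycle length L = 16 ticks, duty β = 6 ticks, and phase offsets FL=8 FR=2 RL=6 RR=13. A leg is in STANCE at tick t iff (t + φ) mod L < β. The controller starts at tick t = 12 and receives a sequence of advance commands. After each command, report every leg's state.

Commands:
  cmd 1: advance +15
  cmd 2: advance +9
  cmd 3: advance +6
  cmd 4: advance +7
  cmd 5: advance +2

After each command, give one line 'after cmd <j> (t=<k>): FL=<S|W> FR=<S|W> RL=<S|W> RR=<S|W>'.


start t=12: FL=S FR=W RL=S RR=W
cmd 1: advance +15 → t=27, phase=(3,13,1,8) → FL=S FR=W RL=S RR=W
cmd 2: advance +9 → t=36, phase=(12,6,10,1) → FL=W FR=W RL=W RR=S
cmd 3: advance +6 → t=42, phase=(2,12,0,7) → FL=S FR=W RL=S RR=W
cmd 4: advance +7 → t=49, phase=(9,3,7,14) → FL=W FR=S RL=W RR=W
cmd 5: advance +2 → t=51, phase=(11,5,9,0) → FL=W FR=S RL=W RR=S

after cmd 1 (t=27): FL=S FR=W RL=S RR=W
after cmd 2 (t=36): FL=W FR=W RL=W RR=S
after cmd 3 (t=42): FL=S FR=W RL=S RR=W
after cmd 4 (t=49): FL=W FR=S RL=W RR=W
after cmd 5 (t=51): FL=W FR=S RL=W RR=S


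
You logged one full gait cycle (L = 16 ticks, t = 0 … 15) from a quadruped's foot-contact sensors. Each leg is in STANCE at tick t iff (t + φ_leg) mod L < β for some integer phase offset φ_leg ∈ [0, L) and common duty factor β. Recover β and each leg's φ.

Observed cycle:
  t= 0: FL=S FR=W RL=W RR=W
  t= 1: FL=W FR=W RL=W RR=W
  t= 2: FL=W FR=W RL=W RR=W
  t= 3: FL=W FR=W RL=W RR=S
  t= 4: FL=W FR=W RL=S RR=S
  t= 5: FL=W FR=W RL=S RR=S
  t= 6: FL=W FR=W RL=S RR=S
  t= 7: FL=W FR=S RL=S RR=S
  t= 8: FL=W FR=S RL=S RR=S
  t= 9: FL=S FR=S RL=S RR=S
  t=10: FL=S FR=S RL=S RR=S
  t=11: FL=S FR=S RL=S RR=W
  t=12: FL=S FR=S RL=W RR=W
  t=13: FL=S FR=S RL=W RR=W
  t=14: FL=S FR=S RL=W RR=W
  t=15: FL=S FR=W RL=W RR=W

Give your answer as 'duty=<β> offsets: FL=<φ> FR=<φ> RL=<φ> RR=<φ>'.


duty β = stance ticks per leg = 8
FL: stance ticks = 8; W→S at t=9 → φ=7
FR: stance ticks = 8; W→S at t=7 → φ=9
RL: stance ticks = 8; W→S at t=4 → φ=12
RR: stance ticks = 8; W→S at t=3 → φ=13

duty=8 offsets: FL=7 FR=9 RL=12 RR=13


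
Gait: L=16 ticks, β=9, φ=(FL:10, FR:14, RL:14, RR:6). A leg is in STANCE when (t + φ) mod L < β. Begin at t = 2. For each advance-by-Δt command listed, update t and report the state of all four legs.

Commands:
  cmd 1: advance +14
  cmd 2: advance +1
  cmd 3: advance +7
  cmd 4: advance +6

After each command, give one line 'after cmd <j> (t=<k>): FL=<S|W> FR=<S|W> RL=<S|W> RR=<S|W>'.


after cmd 1 (t=16): FL=W FR=W RL=W RR=S
after cmd 2 (t=17): FL=W FR=W RL=W RR=S
after cmd 3 (t=24): FL=S FR=S RL=S RR=W
after cmd 4 (t=30): FL=S FR=W RL=W RR=S

start t=2: FL=W FR=S RL=S RR=S
cmd 1: advance +14 → t=16, phase=(10,14,14,6) → FL=W FR=W RL=W RR=S
cmd 2: advance +1 → t=17, phase=(11,15,15,7) → FL=W FR=W RL=W RR=S
cmd 3: advance +7 → t=24, phase=(2,6,6,14) → FL=S FR=S RL=S RR=W
cmd 4: advance +6 → t=30, phase=(8,12,12,4) → FL=S FR=W RL=W RR=S


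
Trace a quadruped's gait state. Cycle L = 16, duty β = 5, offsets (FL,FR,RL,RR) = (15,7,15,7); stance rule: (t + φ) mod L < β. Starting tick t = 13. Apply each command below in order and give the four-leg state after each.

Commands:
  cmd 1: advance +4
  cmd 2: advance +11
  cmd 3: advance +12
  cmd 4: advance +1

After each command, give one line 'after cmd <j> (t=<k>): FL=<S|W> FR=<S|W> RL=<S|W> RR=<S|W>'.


start t=13: FL=W FR=S RL=W RR=S
cmd 1: advance +4 → t=17, phase=(0,8,0,8) → FL=S FR=W RL=S RR=W
cmd 2: advance +11 → t=28, phase=(11,3,11,3) → FL=W FR=S RL=W RR=S
cmd 3: advance +12 → t=40, phase=(7,15,7,15) → FL=W FR=W RL=W RR=W
cmd 4: advance +1 → t=41, phase=(8,0,8,0) → FL=W FR=S RL=W RR=S

after cmd 1 (t=17): FL=S FR=W RL=S RR=W
after cmd 2 (t=28): FL=W FR=S RL=W RR=S
after cmd 3 (t=40): FL=W FR=W RL=W RR=W
after cmd 4 (t=41): FL=W FR=S RL=W RR=S


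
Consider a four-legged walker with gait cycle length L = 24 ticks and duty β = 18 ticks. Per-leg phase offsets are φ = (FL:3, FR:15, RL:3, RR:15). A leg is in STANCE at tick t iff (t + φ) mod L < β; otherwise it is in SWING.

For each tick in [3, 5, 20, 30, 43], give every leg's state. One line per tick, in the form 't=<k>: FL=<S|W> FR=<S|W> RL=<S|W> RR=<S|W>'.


t=3: phase=(6,18,6,18) vs β=18 → FL=S FR=W RL=S RR=W
t=5: phase=(8,20,8,20) vs β=18 → FL=S FR=W RL=S RR=W
t=20: phase=(23,11,23,11) vs β=18 → FL=W FR=S RL=W RR=S
t=30: phase=(9,21,9,21) vs β=18 → FL=S FR=W RL=S RR=W
t=43: phase=(22,10,22,10) vs β=18 → FL=W FR=S RL=W RR=S

t=3: FL=S FR=W RL=S RR=W
t=5: FL=S FR=W RL=S RR=W
t=20: FL=W FR=S RL=W RR=S
t=30: FL=S FR=W RL=S RR=W
t=43: FL=W FR=S RL=W RR=S


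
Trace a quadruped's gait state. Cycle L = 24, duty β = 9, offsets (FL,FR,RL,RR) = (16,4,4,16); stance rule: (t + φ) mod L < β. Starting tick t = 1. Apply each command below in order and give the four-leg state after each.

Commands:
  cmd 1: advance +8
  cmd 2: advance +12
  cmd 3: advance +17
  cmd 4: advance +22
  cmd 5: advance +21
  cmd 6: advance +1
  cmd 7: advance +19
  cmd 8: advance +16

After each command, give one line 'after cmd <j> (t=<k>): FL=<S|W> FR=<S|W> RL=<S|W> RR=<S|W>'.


start t=1: FL=W FR=S RL=S RR=W
cmd 1: advance +8 → t=9, phase=(1,13,13,1) → FL=S FR=W RL=W RR=S
cmd 2: advance +12 → t=21, phase=(13,1,1,13) → FL=W FR=S RL=S RR=W
cmd 3: advance +17 → t=38, phase=(6,18,18,6) → FL=S FR=W RL=W RR=S
cmd 4: advance +22 → t=60, phase=(4,16,16,4) → FL=S FR=W RL=W RR=S
cmd 5: advance +21 → t=81, phase=(1,13,13,1) → FL=S FR=W RL=W RR=S
cmd 6: advance +1 → t=82, phase=(2,14,14,2) → FL=S FR=W RL=W RR=S
cmd 7: advance +19 → t=101, phase=(21,9,9,21) → FL=W FR=W RL=W RR=W
cmd 8: advance +16 → t=117, phase=(13,1,1,13) → FL=W FR=S RL=S RR=W

after cmd 1 (t=9): FL=S FR=W RL=W RR=S
after cmd 2 (t=21): FL=W FR=S RL=S RR=W
after cmd 3 (t=38): FL=S FR=W RL=W RR=S
after cmd 4 (t=60): FL=S FR=W RL=W RR=S
after cmd 5 (t=81): FL=S FR=W RL=W RR=S
after cmd 6 (t=82): FL=S FR=W RL=W RR=S
after cmd 7 (t=101): FL=W FR=W RL=W RR=W
after cmd 8 (t=117): FL=W FR=S RL=S RR=W


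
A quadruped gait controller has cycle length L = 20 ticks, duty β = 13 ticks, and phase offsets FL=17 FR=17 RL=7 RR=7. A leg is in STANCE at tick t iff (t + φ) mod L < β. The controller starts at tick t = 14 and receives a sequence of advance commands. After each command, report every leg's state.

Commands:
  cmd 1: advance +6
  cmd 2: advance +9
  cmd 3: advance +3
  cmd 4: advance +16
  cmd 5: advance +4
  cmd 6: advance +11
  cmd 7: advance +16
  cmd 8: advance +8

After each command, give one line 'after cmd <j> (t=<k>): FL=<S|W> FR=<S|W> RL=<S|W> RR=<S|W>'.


start t=14: FL=S FR=S RL=S RR=S
cmd 1: advance +6 → t=20, phase=(17,17,7,7) → FL=W FR=W RL=S RR=S
cmd 2: advance +9 → t=29, phase=(6,6,16,16) → FL=S FR=S RL=W RR=W
cmd 3: advance +3 → t=32, phase=(9,9,19,19) → FL=S FR=S RL=W RR=W
cmd 4: advance +16 → t=48, phase=(5,5,15,15) → FL=S FR=S RL=W RR=W
cmd 5: advance +4 → t=52, phase=(9,9,19,19) → FL=S FR=S RL=W RR=W
cmd 6: advance +11 → t=63, phase=(0,0,10,10) → FL=S FR=S RL=S RR=S
cmd 7: advance +16 → t=79, phase=(16,16,6,6) → FL=W FR=W RL=S RR=S
cmd 8: advance +8 → t=87, phase=(4,4,14,14) → FL=S FR=S RL=W RR=W

after cmd 1 (t=20): FL=W FR=W RL=S RR=S
after cmd 2 (t=29): FL=S FR=S RL=W RR=W
after cmd 3 (t=32): FL=S FR=S RL=W RR=W
after cmd 4 (t=48): FL=S FR=S RL=W RR=W
after cmd 5 (t=52): FL=S FR=S RL=W RR=W
after cmd 6 (t=63): FL=S FR=S RL=S RR=S
after cmd 7 (t=79): FL=W FR=W RL=S RR=S
after cmd 8 (t=87): FL=S FR=S RL=W RR=W


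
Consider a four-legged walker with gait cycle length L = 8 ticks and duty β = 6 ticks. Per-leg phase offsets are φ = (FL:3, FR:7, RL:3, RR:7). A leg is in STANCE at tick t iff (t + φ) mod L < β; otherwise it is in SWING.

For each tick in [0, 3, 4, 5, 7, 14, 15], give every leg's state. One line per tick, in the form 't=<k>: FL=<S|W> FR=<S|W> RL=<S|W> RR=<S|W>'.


t=0: FL=S FR=W RL=S RR=W
t=3: FL=W FR=S RL=W RR=S
t=4: FL=W FR=S RL=W RR=S
t=5: FL=S FR=S RL=S RR=S
t=7: FL=S FR=W RL=S RR=W
t=14: FL=S FR=S RL=S RR=S
t=15: FL=S FR=W RL=S RR=W

t=0: phase=(3,7,3,7) vs β=6 → FL=S FR=W RL=S RR=W
t=3: phase=(6,2,6,2) vs β=6 → FL=W FR=S RL=W RR=S
t=4: phase=(7,3,7,3) vs β=6 → FL=W FR=S RL=W RR=S
t=5: phase=(0,4,0,4) vs β=6 → FL=S FR=S RL=S RR=S
t=7: phase=(2,6,2,6) vs β=6 → FL=S FR=W RL=S RR=W
t=14: phase=(1,5,1,5) vs β=6 → FL=S FR=S RL=S RR=S
t=15: phase=(2,6,2,6) vs β=6 → FL=S FR=W RL=S RR=W


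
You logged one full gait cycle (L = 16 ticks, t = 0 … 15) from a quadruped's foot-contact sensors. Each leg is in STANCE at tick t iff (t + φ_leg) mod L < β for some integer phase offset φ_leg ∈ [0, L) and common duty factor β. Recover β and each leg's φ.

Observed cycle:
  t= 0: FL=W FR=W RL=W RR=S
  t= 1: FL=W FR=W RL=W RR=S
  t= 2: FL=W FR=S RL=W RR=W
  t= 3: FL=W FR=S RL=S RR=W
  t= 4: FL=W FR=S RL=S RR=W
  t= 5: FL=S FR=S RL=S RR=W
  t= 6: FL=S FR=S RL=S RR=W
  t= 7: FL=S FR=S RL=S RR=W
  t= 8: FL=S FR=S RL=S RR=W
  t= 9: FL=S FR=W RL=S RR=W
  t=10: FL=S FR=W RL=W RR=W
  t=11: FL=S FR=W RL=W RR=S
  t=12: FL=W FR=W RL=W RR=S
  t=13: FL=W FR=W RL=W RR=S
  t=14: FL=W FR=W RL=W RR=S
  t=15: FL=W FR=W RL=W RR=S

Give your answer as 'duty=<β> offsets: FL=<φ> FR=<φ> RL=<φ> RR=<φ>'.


duty β = stance ticks per leg = 7
FL: stance ticks = 7; W→S at t=5 → φ=11
FR: stance ticks = 7; W→S at t=2 → φ=14
RL: stance ticks = 7; W→S at t=3 → φ=13
RR: stance ticks = 7; W→S at t=11 → φ=5

duty=7 offsets: FL=11 FR=14 RL=13 RR=5


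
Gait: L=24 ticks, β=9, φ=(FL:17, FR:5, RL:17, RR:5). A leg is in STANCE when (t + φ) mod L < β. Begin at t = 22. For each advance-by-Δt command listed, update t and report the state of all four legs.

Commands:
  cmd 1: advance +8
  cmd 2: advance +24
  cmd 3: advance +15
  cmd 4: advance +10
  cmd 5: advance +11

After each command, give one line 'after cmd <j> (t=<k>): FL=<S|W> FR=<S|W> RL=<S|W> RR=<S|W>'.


after cmd 1 (t=30): FL=W FR=W RL=W RR=W
after cmd 2 (t=54): FL=W FR=W RL=W RR=W
after cmd 3 (t=69): FL=W FR=S RL=W RR=S
after cmd 4 (t=79): FL=S FR=W RL=S RR=W
after cmd 5 (t=90): FL=W FR=W RL=W RR=W

start t=22: FL=W FR=S RL=W RR=S
cmd 1: advance +8 → t=30, phase=(23,11,23,11) → FL=W FR=W RL=W RR=W
cmd 2: advance +24 → t=54, phase=(23,11,23,11) → FL=W FR=W RL=W RR=W
cmd 3: advance +15 → t=69, phase=(14,2,14,2) → FL=W FR=S RL=W RR=S
cmd 4: advance +10 → t=79, phase=(0,12,0,12) → FL=S FR=W RL=S RR=W
cmd 5: advance +11 → t=90, phase=(11,23,11,23) → FL=W FR=W RL=W RR=W


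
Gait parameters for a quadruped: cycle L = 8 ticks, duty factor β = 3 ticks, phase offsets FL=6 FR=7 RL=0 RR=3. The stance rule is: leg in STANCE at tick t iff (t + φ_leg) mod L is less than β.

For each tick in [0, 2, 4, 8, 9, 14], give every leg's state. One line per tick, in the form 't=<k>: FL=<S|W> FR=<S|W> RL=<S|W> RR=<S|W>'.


t=0: phase=(6,7,0,3) vs β=3 → FL=W FR=W RL=S RR=W
t=2: phase=(0,1,2,5) vs β=3 → FL=S FR=S RL=S RR=W
t=4: phase=(2,3,4,7) vs β=3 → FL=S FR=W RL=W RR=W
t=8: phase=(6,7,0,3) vs β=3 → FL=W FR=W RL=S RR=W
t=9: phase=(7,0,1,4) vs β=3 → FL=W FR=S RL=S RR=W
t=14: phase=(4,5,6,1) vs β=3 → FL=W FR=W RL=W RR=S

t=0: FL=W FR=W RL=S RR=W
t=2: FL=S FR=S RL=S RR=W
t=4: FL=S FR=W RL=W RR=W
t=8: FL=W FR=W RL=S RR=W
t=9: FL=W FR=S RL=S RR=W
t=14: FL=W FR=W RL=W RR=S


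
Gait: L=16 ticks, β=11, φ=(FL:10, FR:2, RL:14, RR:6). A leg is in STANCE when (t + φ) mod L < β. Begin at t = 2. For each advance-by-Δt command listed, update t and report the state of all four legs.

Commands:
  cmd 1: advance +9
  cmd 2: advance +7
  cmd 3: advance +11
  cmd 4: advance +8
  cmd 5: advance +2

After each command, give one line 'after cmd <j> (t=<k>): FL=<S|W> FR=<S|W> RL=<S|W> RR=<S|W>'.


start t=2: FL=W FR=S RL=S RR=S
cmd 1: advance +9 → t=11, phase=(5,13,9,1) → FL=S FR=W RL=S RR=S
cmd 2: advance +7 → t=18, phase=(12,4,0,8) → FL=W FR=S RL=S RR=S
cmd 3: advance +11 → t=29, phase=(7,15,11,3) → FL=S FR=W RL=W RR=S
cmd 4: advance +8 → t=37, phase=(15,7,3,11) → FL=W FR=S RL=S RR=W
cmd 5: advance +2 → t=39, phase=(1,9,5,13) → FL=S FR=S RL=S RR=W

after cmd 1 (t=11): FL=S FR=W RL=S RR=S
after cmd 2 (t=18): FL=W FR=S RL=S RR=S
after cmd 3 (t=29): FL=S FR=W RL=W RR=S
after cmd 4 (t=37): FL=W FR=S RL=S RR=W
after cmd 5 (t=39): FL=S FR=S RL=S RR=W


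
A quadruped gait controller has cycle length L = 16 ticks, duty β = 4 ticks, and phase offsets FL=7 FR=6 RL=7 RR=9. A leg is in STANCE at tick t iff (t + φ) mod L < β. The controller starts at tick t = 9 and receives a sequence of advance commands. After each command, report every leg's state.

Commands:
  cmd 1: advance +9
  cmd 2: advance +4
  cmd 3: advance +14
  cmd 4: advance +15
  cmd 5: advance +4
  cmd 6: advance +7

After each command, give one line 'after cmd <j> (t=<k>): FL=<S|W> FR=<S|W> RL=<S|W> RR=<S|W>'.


after cmd 1 (t=18): FL=W FR=W RL=W RR=W
after cmd 2 (t=22): FL=W FR=W RL=W RR=W
after cmd 3 (t=36): FL=W FR=W RL=W RR=W
after cmd 4 (t=51): FL=W FR=W RL=W RR=W
after cmd 5 (t=55): FL=W FR=W RL=W RR=S
after cmd 6 (t=62): FL=W FR=W RL=W RR=W

start t=9: FL=S FR=W RL=S RR=S
cmd 1: advance +9 → t=18, phase=(9,8,9,11) → FL=W FR=W RL=W RR=W
cmd 2: advance +4 → t=22, phase=(13,12,13,15) → FL=W FR=W RL=W RR=W
cmd 3: advance +14 → t=36, phase=(11,10,11,13) → FL=W FR=W RL=W RR=W
cmd 4: advance +15 → t=51, phase=(10,9,10,12) → FL=W FR=W RL=W RR=W
cmd 5: advance +4 → t=55, phase=(14,13,14,0) → FL=W FR=W RL=W RR=S
cmd 6: advance +7 → t=62, phase=(5,4,5,7) → FL=W FR=W RL=W RR=W


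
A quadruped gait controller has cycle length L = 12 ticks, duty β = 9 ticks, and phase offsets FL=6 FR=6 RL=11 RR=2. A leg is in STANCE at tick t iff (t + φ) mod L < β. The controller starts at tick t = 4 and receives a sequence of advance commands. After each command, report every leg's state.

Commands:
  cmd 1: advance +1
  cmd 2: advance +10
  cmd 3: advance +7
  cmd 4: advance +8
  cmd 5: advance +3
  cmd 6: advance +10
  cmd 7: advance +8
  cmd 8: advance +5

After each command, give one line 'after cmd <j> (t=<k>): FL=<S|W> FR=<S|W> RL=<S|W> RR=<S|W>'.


start t=4: FL=W FR=W RL=S RR=S
cmd 1: advance +1 → t=5, phase=(11,11,4,7) → FL=W FR=W RL=S RR=S
cmd 2: advance +10 → t=15, phase=(9,9,2,5) → FL=W FR=W RL=S RR=S
cmd 3: advance +7 → t=22, phase=(4,4,9,0) → FL=S FR=S RL=W RR=S
cmd 4: advance +8 → t=30, phase=(0,0,5,8) → FL=S FR=S RL=S RR=S
cmd 5: advance +3 → t=33, phase=(3,3,8,11) → FL=S FR=S RL=S RR=W
cmd 6: advance +10 → t=43, phase=(1,1,6,9) → FL=S FR=S RL=S RR=W
cmd 7: advance +8 → t=51, phase=(9,9,2,5) → FL=W FR=W RL=S RR=S
cmd 8: advance +5 → t=56, phase=(2,2,7,10) → FL=S FR=S RL=S RR=W

after cmd 1 (t=5): FL=W FR=W RL=S RR=S
after cmd 2 (t=15): FL=W FR=W RL=S RR=S
after cmd 3 (t=22): FL=S FR=S RL=W RR=S
after cmd 4 (t=30): FL=S FR=S RL=S RR=S
after cmd 5 (t=33): FL=S FR=S RL=S RR=W
after cmd 6 (t=43): FL=S FR=S RL=S RR=W
after cmd 7 (t=51): FL=W FR=W RL=S RR=S
after cmd 8 (t=56): FL=S FR=S RL=S RR=W


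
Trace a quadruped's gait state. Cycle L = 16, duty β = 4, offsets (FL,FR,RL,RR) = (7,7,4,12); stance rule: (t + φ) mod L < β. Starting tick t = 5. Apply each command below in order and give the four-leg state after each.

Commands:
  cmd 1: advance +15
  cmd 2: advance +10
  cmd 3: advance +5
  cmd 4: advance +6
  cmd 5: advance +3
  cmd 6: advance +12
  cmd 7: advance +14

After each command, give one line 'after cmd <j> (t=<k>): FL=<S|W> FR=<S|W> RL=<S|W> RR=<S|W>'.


after cmd 1 (t=20): FL=W FR=W RL=W RR=S
after cmd 2 (t=30): FL=W FR=W RL=S RR=W
after cmd 3 (t=35): FL=W FR=W RL=W RR=W
after cmd 4 (t=41): FL=S FR=S RL=W RR=W
after cmd 5 (t=44): FL=S FR=S RL=S RR=W
after cmd 6 (t=56): FL=W FR=W RL=W RR=W
after cmd 7 (t=70): FL=W FR=W RL=W RR=S

start t=5: FL=W FR=W RL=W RR=S
cmd 1: advance +15 → t=20, phase=(11,11,8,0) → FL=W FR=W RL=W RR=S
cmd 2: advance +10 → t=30, phase=(5,5,2,10) → FL=W FR=W RL=S RR=W
cmd 3: advance +5 → t=35, phase=(10,10,7,15) → FL=W FR=W RL=W RR=W
cmd 4: advance +6 → t=41, phase=(0,0,13,5) → FL=S FR=S RL=W RR=W
cmd 5: advance +3 → t=44, phase=(3,3,0,8) → FL=S FR=S RL=S RR=W
cmd 6: advance +12 → t=56, phase=(15,15,12,4) → FL=W FR=W RL=W RR=W
cmd 7: advance +14 → t=70, phase=(13,13,10,2) → FL=W FR=W RL=W RR=S


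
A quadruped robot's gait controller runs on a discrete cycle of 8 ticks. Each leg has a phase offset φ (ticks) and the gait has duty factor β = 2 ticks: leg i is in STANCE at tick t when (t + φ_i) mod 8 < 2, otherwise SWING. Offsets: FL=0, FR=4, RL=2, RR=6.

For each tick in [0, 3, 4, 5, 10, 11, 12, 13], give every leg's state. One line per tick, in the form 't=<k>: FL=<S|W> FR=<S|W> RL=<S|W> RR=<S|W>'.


t=0: FL=S FR=W RL=W RR=W
t=3: FL=W FR=W RL=W RR=S
t=4: FL=W FR=S RL=W RR=W
t=5: FL=W FR=S RL=W RR=W
t=10: FL=W FR=W RL=W RR=S
t=11: FL=W FR=W RL=W RR=S
t=12: FL=W FR=S RL=W RR=W
t=13: FL=W FR=S RL=W RR=W

t=0: phase=(0,4,2,6) vs β=2 → FL=S FR=W RL=W RR=W
t=3: phase=(3,7,5,1) vs β=2 → FL=W FR=W RL=W RR=S
t=4: phase=(4,0,6,2) vs β=2 → FL=W FR=S RL=W RR=W
t=5: phase=(5,1,7,3) vs β=2 → FL=W FR=S RL=W RR=W
t=10: phase=(2,6,4,0) vs β=2 → FL=W FR=W RL=W RR=S
t=11: phase=(3,7,5,1) vs β=2 → FL=W FR=W RL=W RR=S
t=12: phase=(4,0,6,2) vs β=2 → FL=W FR=S RL=W RR=W
t=13: phase=(5,1,7,3) vs β=2 → FL=W FR=S RL=W RR=W


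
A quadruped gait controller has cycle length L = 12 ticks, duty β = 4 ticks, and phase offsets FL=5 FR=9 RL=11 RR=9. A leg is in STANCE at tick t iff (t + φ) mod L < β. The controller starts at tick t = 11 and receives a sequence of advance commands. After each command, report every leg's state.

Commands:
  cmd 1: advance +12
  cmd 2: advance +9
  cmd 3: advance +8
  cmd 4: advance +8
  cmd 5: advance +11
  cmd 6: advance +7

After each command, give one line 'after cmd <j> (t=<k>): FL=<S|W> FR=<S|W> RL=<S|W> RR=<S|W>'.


start t=11: FL=W FR=W RL=W RR=W
cmd 1: advance +12 → t=23, phase=(4,8,10,8) → FL=W FR=W RL=W RR=W
cmd 2: advance +9 → t=32, phase=(1,5,7,5) → FL=S FR=W RL=W RR=W
cmd 3: advance +8 → t=40, phase=(9,1,3,1) → FL=W FR=S RL=S RR=S
cmd 4: advance +8 → t=48, phase=(5,9,11,9) → FL=W FR=W RL=W RR=W
cmd 5: advance +11 → t=59, phase=(4,8,10,8) → FL=W FR=W RL=W RR=W
cmd 6: advance +7 → t=66, phase=(11,3,5,3) → FL=W FR=S RL=W RR=S

after cmd 1 (t=23): FL=W FR=W RL=W RR=W
after cmd 2 (t=32): FL=S FR=W RL=W RR=W
after cmd 3 (t=40): FL=W FR=S RL=S RR=S
after cmd 4 (t=48): FL=W FR=W RL=W RR=W
after cmd 5 (t=59): FL=W FR=W RL=W RR=W
after cmd 6 (t=66): FL=W FR=S RL=W RR=S


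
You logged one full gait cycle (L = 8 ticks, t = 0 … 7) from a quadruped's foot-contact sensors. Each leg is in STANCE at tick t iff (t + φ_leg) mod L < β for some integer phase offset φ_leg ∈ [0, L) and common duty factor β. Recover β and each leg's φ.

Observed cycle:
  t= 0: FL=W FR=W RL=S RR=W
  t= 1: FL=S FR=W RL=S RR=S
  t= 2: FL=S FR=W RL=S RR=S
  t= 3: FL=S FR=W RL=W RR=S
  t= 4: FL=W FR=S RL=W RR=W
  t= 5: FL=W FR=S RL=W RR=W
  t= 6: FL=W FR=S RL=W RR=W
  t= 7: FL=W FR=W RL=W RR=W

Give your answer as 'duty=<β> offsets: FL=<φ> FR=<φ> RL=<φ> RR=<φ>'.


duty β = stance ticks per leg = 3
FL: stance ticks = 3; W→S at t=1 → φ=7
FR: stance ticks = 3; W→S at t=4 → φ=4
RL: stance ticks = 3; W→S at t=0 → φ=0
RR: stance ticks = 3; W→S at t=1 → φ=7

duty=3 offsets: FL=7 FR=4 RL=0 RR=7


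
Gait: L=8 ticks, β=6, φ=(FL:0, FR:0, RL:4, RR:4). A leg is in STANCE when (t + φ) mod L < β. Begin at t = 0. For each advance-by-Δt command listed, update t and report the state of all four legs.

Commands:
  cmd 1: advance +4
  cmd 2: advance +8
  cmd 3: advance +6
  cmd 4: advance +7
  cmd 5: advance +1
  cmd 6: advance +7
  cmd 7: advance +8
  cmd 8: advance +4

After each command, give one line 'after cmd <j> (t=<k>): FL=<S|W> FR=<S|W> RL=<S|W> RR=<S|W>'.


start t=0: FL=S FR=S RL=S RR=S
cmd 1: advance +4 → t=4, phase=(4,4,0,0) → FL=S FR=S RL=S RR=S
cmd 2: advance +8 → t=12, phase=(4,4,0,0) → FL=S FR=S RL=S RR=S
cmd 3: advance +6 → t=18, phase=(2,2,6,6) → FL=S FR=S RL=W RR=W
cmd 4: advance +7 → t=25, phase=(1,1,5,5) → FL=S FR=S RL=S RR=S
cmd 5: advance +1 → t=26, phase=(2,2,6,6) → FL=S FR=S RL=W RR=W
cmd 6: advance +7 → t=33, phase=(1,1,5,5) → FL=S FR=S RL=S RR=S
cmd 7: advance +8 → t=41, phase=(1,1,5,5) → FL=S FR=S RL=S RR=S
cmd 8: advance +4 → t=45, phase=(5,5,1,1) → FL=S FR=S RL=S RR=S

after cmd 1 (t=4): FL=S FR=S RL=S RR=S
after cmd 2 (t=12): FL=S FR=S RL=S RR=S
after cmd 3 (t=18): FL=S FR=S RL=W RR=W
after cmd 4 (t=25): FL=S FR=S RL=S RR=S
after cmd 5 (t=26): FL=S FR=S RL=W RR=W
after cmd 6 (t=33): FL=S FR=S RL=S RR=S
after cmd 7 (t=41): FL=S FR=S RL=S RR=S
after cmd 8 (t=45): FL=S FR=S RL=S RR=S


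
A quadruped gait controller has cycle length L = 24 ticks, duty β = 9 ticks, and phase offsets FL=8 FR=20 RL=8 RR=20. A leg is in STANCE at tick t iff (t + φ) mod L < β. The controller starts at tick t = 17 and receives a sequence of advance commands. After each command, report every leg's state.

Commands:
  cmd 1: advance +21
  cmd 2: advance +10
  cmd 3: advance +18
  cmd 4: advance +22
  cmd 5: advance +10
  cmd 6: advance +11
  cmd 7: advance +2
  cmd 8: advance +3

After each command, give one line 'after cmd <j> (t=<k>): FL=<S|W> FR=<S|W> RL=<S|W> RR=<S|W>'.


after cmd 1 (t=38): FL=W FR=W RL=W RR=W
after cmd 2 (t=48): FL=S FR=W RL=S RR=W
after cmd 3 (t=66): FL=S FR=W RL=S RR=W
after cmd 4 (t=88): FL=S FR=W RL=S RR=W
after cmd 5 (t=98): FL=W FR=W RL=W RR=W
after cmd 6 (t=109): FL=W FR=W RL=W RR=W
after cmd 7 (t=111): FL=W FR=W RL=W RR=W
after cmd 8 (t=114): FL=S FR=W RL=S RR=W

start t=17: FL=S FR=W RL=S RR=W
cmd 1: advance +21 → t=38, phase=(22,10,22,10) → FL=W FR=W RL=W RR=W
cmd 2: advance +10 → t=48, phase=(8,20,8,20) → FL=S FR=W RL=S RR=W
cmd 3: advance +18 → t=66, phase=(2,14,2,14) → FL=S FR=W RL=S RR=W
cmd 4: advance +22 → t=88, phase=(0,12,0,12) → FL=S FR=W RL=S RR=W
cmd 5: advance +10 → t=98, phase=(10,22,10,22) → FL=W FR=W RL=W RR=W
cmd 6: advance +11 → t=109, phase=(21,9,21,9) → FL=W FR=W RL=W RR=W
cmd 7: advance +2 → t=111, phase=(23,11,23,11) → FL=W FR=W RL=W RR=W
cmd 8: advance +3 → t=114, phase=(2,14,2,14) → FL=S FR=W RL=S RR=W


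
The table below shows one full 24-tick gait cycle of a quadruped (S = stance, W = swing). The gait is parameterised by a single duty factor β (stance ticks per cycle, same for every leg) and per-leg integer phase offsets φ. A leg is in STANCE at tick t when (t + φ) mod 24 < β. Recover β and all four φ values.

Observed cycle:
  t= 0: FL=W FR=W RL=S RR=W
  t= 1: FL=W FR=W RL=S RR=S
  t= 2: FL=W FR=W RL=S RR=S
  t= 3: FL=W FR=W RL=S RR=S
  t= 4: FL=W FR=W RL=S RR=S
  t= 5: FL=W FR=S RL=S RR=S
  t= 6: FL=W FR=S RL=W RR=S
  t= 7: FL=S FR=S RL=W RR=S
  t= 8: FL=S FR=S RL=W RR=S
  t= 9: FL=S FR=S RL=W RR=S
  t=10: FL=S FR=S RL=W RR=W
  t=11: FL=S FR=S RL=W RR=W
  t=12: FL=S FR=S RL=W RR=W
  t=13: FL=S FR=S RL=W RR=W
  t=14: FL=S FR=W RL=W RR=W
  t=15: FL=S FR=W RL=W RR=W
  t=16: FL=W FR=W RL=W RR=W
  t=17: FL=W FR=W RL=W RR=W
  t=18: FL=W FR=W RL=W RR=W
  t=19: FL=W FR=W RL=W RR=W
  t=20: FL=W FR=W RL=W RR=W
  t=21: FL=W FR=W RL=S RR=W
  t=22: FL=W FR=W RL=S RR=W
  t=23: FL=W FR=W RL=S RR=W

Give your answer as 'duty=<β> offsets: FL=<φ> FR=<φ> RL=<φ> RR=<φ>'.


duty β = stance ticks per leg = 9
FL: stance ticks = 9; W→S at t=7 → φ=17
FR: stance ticks = 9; W→S at t=5 → φ=19
RL: stance ticks = 9; W→S at t=21 → φ=3
RR: stance ticks = 9; W→S at t=1 → φ=23

duty=9 offsets: FL=17 FR=19 RL=3 RR=23


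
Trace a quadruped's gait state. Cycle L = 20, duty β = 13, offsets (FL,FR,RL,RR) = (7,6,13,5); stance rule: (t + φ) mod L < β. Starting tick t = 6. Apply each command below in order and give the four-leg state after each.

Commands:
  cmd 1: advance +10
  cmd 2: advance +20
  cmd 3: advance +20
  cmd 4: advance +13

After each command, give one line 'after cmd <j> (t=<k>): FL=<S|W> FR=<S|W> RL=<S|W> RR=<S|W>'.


start t=6: FL=W FR=S RL=W RR=S
cmd 1: advance +10 → t=16, phase=(3,2,9,1) → FL=S FR=S RL=S RR=S
cmd 2: advance +20 → t=36, phase=(3,2,9,1) → FL=S FR=S RL=S RR=S
cmd 3: advance +20 → t=56, phase=(3,2,9,1) → FL=S FR=S RL=S RR=S
cmd 4: advance +13 → t=69, phase=(16,15,2,14) → FL=W FR=W RL=S RR=W

after cmd 1 (t=16): FL=S FR=S RL=S RR=S
after cmd 2 (t=36): FL=S FR=S RL=S RR=S
after cmd 3 (t=56): FL=S FR=S RL=S RR=S
after cmd 4 (t=69): FL=W FR=W RL=S RR=W


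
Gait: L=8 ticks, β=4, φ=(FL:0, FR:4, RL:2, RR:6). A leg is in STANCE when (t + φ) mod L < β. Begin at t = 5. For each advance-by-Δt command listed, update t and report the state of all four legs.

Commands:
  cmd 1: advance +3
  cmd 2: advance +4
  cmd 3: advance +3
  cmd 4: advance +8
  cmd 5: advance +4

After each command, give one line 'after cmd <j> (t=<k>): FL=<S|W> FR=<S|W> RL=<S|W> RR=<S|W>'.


after cmd 1 (t=8): FL=S FR=W RL=S RR=W
after cmd 2 (t=12): FL=W FR=S RL=W RR=S
after cmd 3 (t=15): FL=W FR=S RL=S RR=W
after cmd 4 (t=23): FL=W FR=S RL=S RR=W
after cmd 5 (t=27): FL=S FR=W RL=W RR=S

start t=5: FL=W FR=S RL=W RR=S
cmd 1: advance +3 → t=8, phase=(0,4,2,6) → FL=S FR=W RL=S RR=W
cmd 2: advance +4 → t=12, phase=(4,0,6,2) → FL=W FR=S RL=W RR=S
cmd 3: advance +3 → t=15, phase=(7,3,1,5) → FL=W FR=S RL=S RR=W
cmd 4: advance +8 → t=23, phase=(7,3,1,5) → FL=W FR=S RL=S RR=W
cmd 5: advance +4 → t=27, phase=(3,7,5,1) → FL=S FR=W RL=W RR=S


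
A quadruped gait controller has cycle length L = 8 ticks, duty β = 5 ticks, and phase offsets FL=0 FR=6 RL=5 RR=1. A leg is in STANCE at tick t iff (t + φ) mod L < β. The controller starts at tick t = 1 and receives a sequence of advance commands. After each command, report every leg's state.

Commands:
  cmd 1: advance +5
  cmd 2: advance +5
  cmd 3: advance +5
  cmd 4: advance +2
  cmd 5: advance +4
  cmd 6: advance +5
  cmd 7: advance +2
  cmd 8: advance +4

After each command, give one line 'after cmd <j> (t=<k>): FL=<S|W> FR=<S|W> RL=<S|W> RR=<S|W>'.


after cmd 1 (t=6): FL=W FR=S RL=S RR=W
after cmd 2 (t=11): FL=S FR=S RL=S RR=S
after cmd 3 (t=16): FL=S FR=W RL=W RR=S
after cmd 4 (t=18): FL=S FR=S RL=W RR=S
after cmd 5 (t=22): FL=W FR=S RL=S RR=W
after cmd 6 (t=27): FL=S FR=S RL=S RR=S
after cmd 7 (t=29): FL=W FR=S RL=S RR=W
after cmd 8 (t=33): FL=S FR=W RL=W RR=S

start t=1: FL=S FR=W RL=W RR=S
cmd 1: advance +5 → t=6, phase=(6,4,3,7) → FL=W FR=S RL=S RR=W
cmd 2: advance +5 → t=11, phase=(3,1,0,4) → FL=S FR=S RL=S RR=S
cmd 3: advance +5 → t=16, phase=(0,6,5,1) → FL=S FR=W RL=W RR=S
cmd 4: advance +2 → t=18, phase=(2,0,7,3) → FL=S FR=S RL=W RR=S
cmd 5: advance +4 → t=22, phase=(6,4,3,7) → FL=W FR=S RL=S RR=W
cmd 6: advance +5 → t=27, phase=(3,1,0,4) → FL=S FR=S RL=S RR=S
cmd 7: advance +2 → t=29, phase=(5,3,2,6) → FL=W FR=S RL=S RR=W
cmd 8: advance +4 → t=33, phase=(1,7,6,2) → FL=S FR=W RL=W RR=S


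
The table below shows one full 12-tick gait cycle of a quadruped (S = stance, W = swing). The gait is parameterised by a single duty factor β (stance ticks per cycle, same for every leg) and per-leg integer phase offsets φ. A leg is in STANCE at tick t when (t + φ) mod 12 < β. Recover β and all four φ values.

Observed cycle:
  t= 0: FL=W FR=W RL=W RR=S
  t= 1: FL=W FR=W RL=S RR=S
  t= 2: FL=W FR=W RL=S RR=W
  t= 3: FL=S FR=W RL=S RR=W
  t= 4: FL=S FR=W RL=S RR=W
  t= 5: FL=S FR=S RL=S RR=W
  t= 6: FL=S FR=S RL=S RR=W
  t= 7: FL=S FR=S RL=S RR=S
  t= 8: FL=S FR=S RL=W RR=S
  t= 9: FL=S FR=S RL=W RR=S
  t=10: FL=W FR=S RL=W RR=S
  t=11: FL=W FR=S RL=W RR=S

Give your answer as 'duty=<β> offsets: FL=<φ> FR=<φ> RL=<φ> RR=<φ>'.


duty β = stance ticks per leg = 7
FL: stance ticks = 7; W→S at t=3 → φ=9
FR: stance ticks = 7; W→S at t=5 → φ=7
RL: stance ticks = 7; W→S at t=1 → φ=11
RR: stance ticks = 7; W→S at t=7 → φ=5

duty=7 offsets: FL=9 FR=7 RL=11 RR=5


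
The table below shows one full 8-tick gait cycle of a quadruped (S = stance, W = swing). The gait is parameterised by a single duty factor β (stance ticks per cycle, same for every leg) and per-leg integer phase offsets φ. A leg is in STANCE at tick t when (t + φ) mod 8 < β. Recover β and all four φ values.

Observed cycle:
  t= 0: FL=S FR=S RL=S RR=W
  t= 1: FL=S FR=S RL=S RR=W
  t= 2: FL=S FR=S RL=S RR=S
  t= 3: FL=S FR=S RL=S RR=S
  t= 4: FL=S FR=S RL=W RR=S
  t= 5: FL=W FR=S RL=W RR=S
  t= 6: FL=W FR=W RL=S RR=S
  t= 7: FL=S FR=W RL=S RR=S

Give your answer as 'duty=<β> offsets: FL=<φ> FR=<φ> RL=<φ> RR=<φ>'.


duty β = stance ticks per leg = 6
FL: stance ticks = 6; W→S at t=7 → φ=1
FR: stance ticks = 6; W→S at t=0 → φ=0
RL: stance ticks = 6; W→S at t=6 → φ=2
RR: stance ticks = 6; W→S at t=2 → φ=6

duty=6 offsets: FL=1 FR=0 RL=2 RR=6


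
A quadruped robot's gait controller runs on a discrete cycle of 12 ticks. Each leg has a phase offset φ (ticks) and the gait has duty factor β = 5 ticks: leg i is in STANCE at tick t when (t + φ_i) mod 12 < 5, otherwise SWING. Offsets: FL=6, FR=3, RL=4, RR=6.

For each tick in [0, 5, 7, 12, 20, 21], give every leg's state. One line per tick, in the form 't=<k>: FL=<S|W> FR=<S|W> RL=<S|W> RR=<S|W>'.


t=0: FL=W FR=S RL=S RR=W
t=5: FL=W FR=W RL=W RR=W
t=7: FL=S FR=W RL=W RR=S
t=12: FL=W FR=S RL=S RR=W
t=20: FL=S FR=W RL=S RR=S
t=21: FL=S FR=S RL=S RR=S

t=0: phase=(6,3,4,6) vs β=5 → FL=W FR=S RL=S RR=W
t=5: phase=(11,8,9,11) vs β=5 → FL=W FR=W RL=W RR=W
t=7: phase=(1,10,11,1) vs β=5 → FL=S FR=W RL=W RR=S
t=12: phase=(6,3,4,6) vs β=5 → FL=W FR=S RL=S RR=W
t=20: phase=(2,11,0,2) vs β=5 → FL=S FR=W RL=S RR=S
t=21: phase=(3,0,1,3) vs β=5 → FL=S FR=S RL=S RR=S


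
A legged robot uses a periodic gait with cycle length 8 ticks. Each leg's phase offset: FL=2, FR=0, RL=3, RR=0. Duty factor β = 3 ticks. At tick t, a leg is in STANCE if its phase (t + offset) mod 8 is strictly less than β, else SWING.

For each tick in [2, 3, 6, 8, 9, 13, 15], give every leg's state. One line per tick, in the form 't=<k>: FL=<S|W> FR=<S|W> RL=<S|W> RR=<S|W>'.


t=2: phase=(4,2,5,2) vs β=3 → FL=W FR=S RL=W RR=S
t=3: phase=(5,3,6,3) vs β=3 → FL=W FR=W RL=W RR=W
t=6: phase=(0,6,1,6) vs β=3 → FL=S FR=W RL=S RR=W
t=8: phase=(2,0,3,0) vs β=3 → FL=S FR=S RL=W RR=S
t=9: phase=(3,1,4,1) vs β=3 → FL=W FR=S RL=W RR=S
t=13: phase=(7,5,0,5) vs β=3 → FL=W FR=W RL=S RR=W
t=15: phase=(1,7,2,7) vs β=3 → FL=S FR=W RL=S RR=W

t=2: FL=W FR=S RL=W RR=S
t=3: FL=W FR=W RL=W RR=W
t=6: FL=S FR=W RL=S RR=W
t=8: FL=S FR=S RL=W RR=S
t=9: FL=W FR=S RL=W RR=S
t=13: FL=W FR=W RL=S RR=W
t=15: FL=S FR=W RL=S RR=W


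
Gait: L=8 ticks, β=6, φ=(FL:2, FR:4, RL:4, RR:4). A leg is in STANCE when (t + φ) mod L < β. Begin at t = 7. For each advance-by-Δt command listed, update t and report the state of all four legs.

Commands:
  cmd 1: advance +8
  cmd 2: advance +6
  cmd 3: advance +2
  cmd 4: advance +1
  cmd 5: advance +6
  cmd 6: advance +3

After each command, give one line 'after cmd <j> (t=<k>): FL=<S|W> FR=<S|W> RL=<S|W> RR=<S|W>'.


after cmd 1 (t=15): FL=S FR=S RL=S RR=S
after cmd 2 (t=21): FL=W FR=S RL=S RR=S
after cmd 3 (t=23): FL=S FR=S RL=S RR=S
after cmd 4 (t=24): FL=S FR=S RL=S RR=S
after cmd 5 (t=30): FL=S FR=S RL=S RR=S
after cmd 6 (t=33): FL=S FR=S RL=S RR=S

start t=7: FL=S FR=S RL=S RR=S
cmd 1: advance +8 → t=15, phase=(1,3,3,3) → FL=S FR=S RL=S RR=S
cmd 2: advance +6 → t=21, phase=(7,1,1,1) → FL=W FR=S RL=S RR=S
cmd 3: advance +2 → t=23, phase=(1,3,3,3) → FL=S FR=S RL=S RR=S
cmd 4: advance +1 → t=24, phase=(2,4,4,4) → FL=S FR=S RL=S RR=S
cmd 5: advance +6 → t=30, phase=(0,2,2,2) → FL=S FR=S RL=S RR=S
cmd 6: advance +3 → t=33, phase=(3,5,5,5) → FL=S FR=S RL=S RR=S


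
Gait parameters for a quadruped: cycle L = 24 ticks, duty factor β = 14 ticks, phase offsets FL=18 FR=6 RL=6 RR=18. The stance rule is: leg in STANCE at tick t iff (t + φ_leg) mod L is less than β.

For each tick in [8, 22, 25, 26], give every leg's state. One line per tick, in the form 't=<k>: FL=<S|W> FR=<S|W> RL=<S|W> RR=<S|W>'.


t=8: phase=(2,14,14,2) vs β=14 → FL=S FR=W RL=W RR=S
t=22: phase=(16,4,4,16) vs β=14 → FL=W FR=S RL=S RR=W
t=25: phase=(19,7,7,19) vs β=14 → FL=W FR=S RL=S RR=W
t=26: phase=(20,8,8,20) vs β=14 → FL=W FR=S RL=S RR=W

t=8: FL=S FR=W RL=W RR=S
t=22: FL=W FR=S RL=S RR=W
t=25: FL=W FR=S RL=S RR=W
t=26: FL=W FR=S RL=S RR=W
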